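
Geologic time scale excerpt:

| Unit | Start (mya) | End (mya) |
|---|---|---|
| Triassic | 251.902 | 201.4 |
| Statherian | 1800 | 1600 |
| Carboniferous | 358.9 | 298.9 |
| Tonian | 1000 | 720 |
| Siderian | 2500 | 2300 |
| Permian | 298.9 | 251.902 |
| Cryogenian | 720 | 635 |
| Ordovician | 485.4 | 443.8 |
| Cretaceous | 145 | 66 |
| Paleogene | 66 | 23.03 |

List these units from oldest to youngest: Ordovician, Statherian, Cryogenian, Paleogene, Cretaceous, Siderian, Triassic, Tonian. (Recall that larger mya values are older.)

Read off each span (Ma): Ordovician 485.4–443.8; Statherian 1800–1600; Cryogenian 720–635; Paleogene 66–23.03; Cretaceous 145–66; Siderian 2500–2300; Triassic 251.902–201.4; Tonian 1000–720.
Larger Ma is older, so oldest→youngest is Siderian, Statherian, Tonian, Cryogenian, Ordovician, Triassic, Cretaceous, Paleogene.

Siderian → Statherian → Tonian → Cryogenian → Ordovician → Triassic → Cretaceous → Paleogene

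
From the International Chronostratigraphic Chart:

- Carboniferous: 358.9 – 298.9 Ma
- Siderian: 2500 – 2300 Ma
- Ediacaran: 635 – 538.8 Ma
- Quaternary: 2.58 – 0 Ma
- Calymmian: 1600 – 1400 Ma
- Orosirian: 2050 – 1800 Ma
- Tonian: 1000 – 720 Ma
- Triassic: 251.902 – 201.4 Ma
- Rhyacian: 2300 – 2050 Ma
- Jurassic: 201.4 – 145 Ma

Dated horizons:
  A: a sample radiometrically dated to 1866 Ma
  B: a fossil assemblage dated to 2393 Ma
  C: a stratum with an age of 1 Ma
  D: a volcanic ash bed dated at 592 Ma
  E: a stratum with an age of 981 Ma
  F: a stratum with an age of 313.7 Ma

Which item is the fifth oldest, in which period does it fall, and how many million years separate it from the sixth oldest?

Larger Ma means older, so oldest first: B 2393 > A 1866 > E 981 > D 592 > F 313.7 > C 1.
Counting 5 along gives F (313.7 Ma); the excerpt puts that inside the Carboniferous, 358.9–298.9 Ma.
Next in line is C (1 Ma), and 313.7 − 1 = 312.7 Myr.

F, in the Carboniferous; 312.7 million years to C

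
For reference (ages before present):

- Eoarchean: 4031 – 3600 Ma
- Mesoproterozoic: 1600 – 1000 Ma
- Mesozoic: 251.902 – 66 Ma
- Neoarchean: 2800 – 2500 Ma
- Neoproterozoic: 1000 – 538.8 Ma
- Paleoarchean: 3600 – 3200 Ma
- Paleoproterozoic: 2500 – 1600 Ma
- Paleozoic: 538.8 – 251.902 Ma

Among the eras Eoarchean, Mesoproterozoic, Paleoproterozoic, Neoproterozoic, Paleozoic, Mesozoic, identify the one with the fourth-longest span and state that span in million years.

Eoarchean, 431 million years

Durations: Eoarchean 431; Mesoproterozoic 600; Paleoproterozoic 900; Neoproterozoic 461.2; Paleozoic 286.898; Mesozoic 185.902 Myr.
Sorted longest-first: Paleoproterozoic (900), Mesoproterozoic (600), Neoproterozoic (461.2), Eoarchean (431), Paleozoic (286.898), Mesozoic (185.902).
The fourth longest is Eoarchean at 431 Myr.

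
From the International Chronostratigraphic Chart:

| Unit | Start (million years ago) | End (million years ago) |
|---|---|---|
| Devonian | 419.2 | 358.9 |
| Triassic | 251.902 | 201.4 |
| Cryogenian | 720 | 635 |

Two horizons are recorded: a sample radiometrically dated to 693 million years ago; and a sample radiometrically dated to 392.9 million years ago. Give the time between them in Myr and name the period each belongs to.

Elapsed time: 693 − 392.9 = 300.1 Myr.
693 Ma lies within 720–635 Ma: Cryogenian.
392.9 Ma lies within 419.2–358.9 Ma: Devonian.

300.1 million years apart; the first in the Cryogenian, the second in the Devonian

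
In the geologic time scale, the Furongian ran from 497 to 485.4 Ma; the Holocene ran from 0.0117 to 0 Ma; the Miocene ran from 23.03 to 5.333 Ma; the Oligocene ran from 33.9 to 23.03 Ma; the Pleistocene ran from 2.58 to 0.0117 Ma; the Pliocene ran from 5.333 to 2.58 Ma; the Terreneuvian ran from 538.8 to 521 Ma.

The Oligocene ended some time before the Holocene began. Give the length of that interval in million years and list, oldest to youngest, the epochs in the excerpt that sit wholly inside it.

End of Oligocene = 23.03 Ma; start of Holocene = 0.0117 Ma.
Gap = 23.03 − 0.0117 = 23.0183 Myr.
Epochs wholly inside 23.03–0.0117 Ma: Miocene (23.03–5.333), Pliocene (5.333–2.58), Pleistocene (2.58–0.0117).

23.0183 million years; Miocene, Pliocene, Pleistocene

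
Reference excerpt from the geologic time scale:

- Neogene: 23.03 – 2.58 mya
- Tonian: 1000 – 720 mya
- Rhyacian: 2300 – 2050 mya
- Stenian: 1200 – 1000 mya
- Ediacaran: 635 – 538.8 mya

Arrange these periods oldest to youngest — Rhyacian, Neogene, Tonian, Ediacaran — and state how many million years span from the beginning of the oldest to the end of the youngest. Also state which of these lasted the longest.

Rhyacian → Tonian → Ediacaran → Neogene; total span 2297.42 Myr; longest is Tonian

Start ages (Ma): Rhyacian 2300, Tonian 1000, Ediacaran 635, Neogene 23.03.
Ordered oldest to youngest: Rhyacian, Tonian, Ediacaran, Neogene.
Span = 2300 − 2.58 = 2297.42 Myr.
Durations: Tonian 280, Ediacaran 96.2, Rhyacian 250, Neogene 20.45 → longest is Tonian (280 Myr).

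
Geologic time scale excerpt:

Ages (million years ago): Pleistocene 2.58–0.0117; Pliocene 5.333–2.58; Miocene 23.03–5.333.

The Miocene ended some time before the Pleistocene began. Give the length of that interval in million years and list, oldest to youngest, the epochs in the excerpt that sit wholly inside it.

End of Miocene = 5.333 Ma; start of Pleistocene = 2.58 Ma.
Gap = 5.333 − 2.58 = 2.753 Myr.
Epochs wholly inside 5.333–2.58 Ma: Pliocene (5.333–2.58).

2.753 million years; Pliocene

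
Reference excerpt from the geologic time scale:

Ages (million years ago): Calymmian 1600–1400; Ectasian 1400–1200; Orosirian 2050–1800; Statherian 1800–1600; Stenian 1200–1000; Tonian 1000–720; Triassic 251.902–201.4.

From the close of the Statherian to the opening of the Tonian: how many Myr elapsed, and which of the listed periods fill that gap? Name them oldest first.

600 million years; Calymmian, Ectasian, Stenian

End of Statherian = 1600 Ma; start of Tonian = 1000 Ma.
Gap = 1600 − 1000 = 600 Myr.
Periods wholly inside 1600–1000 Ma: Calymmian (1600–1400), Ectasian (1400–1200), Stenian (1200–1000).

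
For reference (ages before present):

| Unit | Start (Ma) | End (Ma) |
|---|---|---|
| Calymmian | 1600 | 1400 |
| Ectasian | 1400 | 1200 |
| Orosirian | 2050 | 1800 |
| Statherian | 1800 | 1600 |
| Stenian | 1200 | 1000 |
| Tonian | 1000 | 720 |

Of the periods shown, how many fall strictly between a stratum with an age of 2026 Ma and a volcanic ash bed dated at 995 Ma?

2026 Ma sits inside the Orosirian (2050–1800) and 995 Ma inside the Tonian (1000–720); neither of those is wholly between the two dates.
The listed periods lying completely between them are Statherian, Calymmian, Ectasian, Stenian — 4 in all.

4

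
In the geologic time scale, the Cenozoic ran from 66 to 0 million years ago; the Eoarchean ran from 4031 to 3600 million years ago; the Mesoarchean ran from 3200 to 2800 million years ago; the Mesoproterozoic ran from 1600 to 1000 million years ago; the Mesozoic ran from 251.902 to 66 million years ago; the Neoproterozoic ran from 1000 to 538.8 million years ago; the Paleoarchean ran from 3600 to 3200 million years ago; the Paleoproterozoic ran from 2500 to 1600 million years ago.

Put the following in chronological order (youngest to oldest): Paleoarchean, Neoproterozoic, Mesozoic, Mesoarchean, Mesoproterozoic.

Read off each span (Ma): Paleoarchean 3600–3200; Neoproterozoic 1000–538.8; Mesozoic 251.902–66; Mesoarchean 3200–2800; Mesoproterozoic 1600–1000.
Larger Ma is older, so oldest→youngest is Paleoarchean, Mesoarchean, Mesoproterozoic, Neoproterozoic, Mesozoic; reverse it for youngest→oldest.

Mesozoic → Neoproterozoic → Mesoproterozoic → Mesoarchean → Paleoarchean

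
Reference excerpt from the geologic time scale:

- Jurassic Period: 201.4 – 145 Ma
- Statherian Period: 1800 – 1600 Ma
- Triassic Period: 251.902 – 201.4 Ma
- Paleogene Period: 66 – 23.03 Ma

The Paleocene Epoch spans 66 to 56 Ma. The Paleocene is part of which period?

Paleogene

The Paleocene (66–56 Ma) lies entirely within 66–23.03 Ma, the Paleogene Period.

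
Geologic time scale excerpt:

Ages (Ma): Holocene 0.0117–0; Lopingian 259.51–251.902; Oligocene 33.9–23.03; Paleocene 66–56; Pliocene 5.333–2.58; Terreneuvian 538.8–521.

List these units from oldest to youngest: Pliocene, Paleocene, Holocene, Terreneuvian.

Terreneuvian, then Paleocene, then Pliocene, then Holocene

Read off each span (Ma): Pliocene 5.333–2.58; Paleocene 66–56; Holocene 0.0117–0; Terreneuvian 538.8–521.
Larger Ma is older, so oldest→youngest is Terreneuvian, Paleocene, Pliocene, Holocene.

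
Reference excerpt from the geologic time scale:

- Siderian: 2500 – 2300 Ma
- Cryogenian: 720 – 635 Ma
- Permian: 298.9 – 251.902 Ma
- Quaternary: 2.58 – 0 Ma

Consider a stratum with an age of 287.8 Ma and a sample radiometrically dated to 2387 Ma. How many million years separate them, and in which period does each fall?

Elapsed time: 2387 − 287.8 = 2099.2 Myr.
287.8 Ma lies within 298.9–251.902 Ma: Permian.
2387 Ma lies within 2500–2300 Ma: Siderian.

2099.2 million years apart; the first in the Permian, the second in the Siderian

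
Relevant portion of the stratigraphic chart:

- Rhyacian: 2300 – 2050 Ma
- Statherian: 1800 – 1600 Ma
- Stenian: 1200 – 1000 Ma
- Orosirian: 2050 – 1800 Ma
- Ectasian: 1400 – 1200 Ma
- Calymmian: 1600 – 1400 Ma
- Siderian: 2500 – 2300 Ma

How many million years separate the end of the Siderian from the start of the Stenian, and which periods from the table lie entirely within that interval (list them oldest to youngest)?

1100 million years; Rhyacian, Orosirian, Statherian, Calymmian, Ectasian

End of Siderian = 2300 Ma; start of Stenian = 1200 Ma.
Gap = 2300 − 1200 = 1100 Myr.
Periods wholly inside 2300–1200 Ma: Rhyacian (2300–2050), Orosirian (2050–1800), Statherian (1800–1600), Calymmian (1600–1400), Ectasian (1400–1200).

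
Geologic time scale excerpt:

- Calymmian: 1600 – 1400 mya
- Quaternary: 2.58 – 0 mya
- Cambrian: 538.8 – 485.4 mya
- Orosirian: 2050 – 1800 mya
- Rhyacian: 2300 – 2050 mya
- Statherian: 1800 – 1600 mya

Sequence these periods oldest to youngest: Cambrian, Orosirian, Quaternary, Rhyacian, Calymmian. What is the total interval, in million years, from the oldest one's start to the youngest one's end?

Start ages (Ma): Rhyacian 2300, Orosirian 2050, Calymmian 1600, Cambrian 538.8, Quaternary 2.58.
Ordered oldest to youngest: Rhyacian, Orosirian, Calymmian, Cambrian, Quaternary.
Span = 2300 − 0 = 2300 Myr.

Rhyacian → Orosirian → Calymmian → Cambrian → Quaternary; total span 2300 Myr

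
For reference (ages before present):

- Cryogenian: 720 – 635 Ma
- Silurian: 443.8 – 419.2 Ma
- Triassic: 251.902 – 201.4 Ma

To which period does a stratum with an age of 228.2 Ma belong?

228.2 Ma lies between 251.902 and 201.4 Ma, so it falls in the Triassic.

Triassic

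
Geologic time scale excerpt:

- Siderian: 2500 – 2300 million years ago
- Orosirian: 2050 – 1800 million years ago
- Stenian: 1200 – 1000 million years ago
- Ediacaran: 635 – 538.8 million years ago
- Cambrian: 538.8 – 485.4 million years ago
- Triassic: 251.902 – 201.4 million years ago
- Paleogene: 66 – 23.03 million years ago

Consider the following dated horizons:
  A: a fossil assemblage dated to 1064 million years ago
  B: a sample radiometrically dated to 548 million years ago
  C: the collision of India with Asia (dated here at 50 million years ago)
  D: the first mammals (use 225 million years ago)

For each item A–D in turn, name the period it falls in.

A: 1064 Ma lies in 1200–1000 Ma, so Stenian.
B: 548 Ma lies in 635–538.8 Ma, so Ediacaran.
C: 50 Ma lies in 66–23.03 Ma, so Paleogene.
D: 225 Ma lies in 251.902–201.4 Ma, so Triassic.

A — Stenian; B — Ediacaran; C — Paleogene; D — Triassic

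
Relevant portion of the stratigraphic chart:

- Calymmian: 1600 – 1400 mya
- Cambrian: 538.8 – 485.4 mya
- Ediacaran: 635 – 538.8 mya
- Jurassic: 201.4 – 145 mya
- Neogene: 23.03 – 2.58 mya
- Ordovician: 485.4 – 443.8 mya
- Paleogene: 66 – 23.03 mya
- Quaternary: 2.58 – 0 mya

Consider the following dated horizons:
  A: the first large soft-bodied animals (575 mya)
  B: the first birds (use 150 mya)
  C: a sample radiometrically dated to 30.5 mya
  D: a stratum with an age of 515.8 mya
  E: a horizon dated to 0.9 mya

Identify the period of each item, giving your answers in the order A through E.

A: 575 Ma lies in 635–538.8 Ma, so Ediacaran.
B: 150 Ma lies in 201.4–145 Ma, so Jurassic.
C: 30.5 Ma lies in 66–23.03 Ma, so Paleogene.
D: 515.8 Ma lies in 538.8–485.4 Ma, so Cambrian.
E: 0.9 Ma lies in 2.58–0 Ma, so Quaternary.

A — Ediacaran; B — Jurassic; C — Paleogene; D — Cambrian; E — Quaternary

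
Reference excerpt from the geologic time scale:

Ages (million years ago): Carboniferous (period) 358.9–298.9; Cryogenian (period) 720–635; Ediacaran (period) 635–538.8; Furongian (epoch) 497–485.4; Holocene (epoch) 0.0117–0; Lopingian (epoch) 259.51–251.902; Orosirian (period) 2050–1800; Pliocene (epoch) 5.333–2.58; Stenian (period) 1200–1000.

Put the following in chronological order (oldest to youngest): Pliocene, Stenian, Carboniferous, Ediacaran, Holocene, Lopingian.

Read off each span (Ma): Pliocene 5.333–2.58; Stenian 1200–1000; Carboniferous 358.9–298.9; Ediacaran 635–538.8; Holocene 0.0117–0; Lopingian 259.51–251.902.
Larger Ma is older, so oldest→youngest is Stenian, Ediacaran, Carboniferous, Lopingian, Pliocene, Holocene.

Stenian, Ediacaran, Carboniferous, Lopingian, Pliocene, Holocene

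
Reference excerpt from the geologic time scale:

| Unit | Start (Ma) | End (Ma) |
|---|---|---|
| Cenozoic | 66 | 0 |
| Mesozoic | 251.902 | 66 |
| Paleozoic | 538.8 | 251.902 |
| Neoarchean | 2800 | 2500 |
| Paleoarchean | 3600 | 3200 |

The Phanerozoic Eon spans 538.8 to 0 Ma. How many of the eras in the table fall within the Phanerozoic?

3

Eras inside 538.8–0 Ma: Paleozoic, Mesozoic, Cenozoic — 3 in total.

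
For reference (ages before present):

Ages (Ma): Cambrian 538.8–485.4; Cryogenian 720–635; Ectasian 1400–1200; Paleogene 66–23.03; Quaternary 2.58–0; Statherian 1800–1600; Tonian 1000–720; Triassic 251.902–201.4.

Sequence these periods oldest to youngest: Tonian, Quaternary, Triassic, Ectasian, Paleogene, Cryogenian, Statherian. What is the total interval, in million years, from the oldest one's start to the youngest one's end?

From the excerpt: Tonian 1000–720; Quaternary 2.58–0; Triassic 251.902–201.4; Ectasian 1400–1200; Paleogene 66–23.03; Cryogenian 720–635; Statherian 1800–1600 (Ma).
Larger Ma is earlier, so the oldest is Statherian and the youngest is Quaternary; oldest to youngest: Statherian, Ectasian, Tonian, Cryogenian, Triassic, Paleogene, Quaternary.
Oldest start 1800 minus youngest end 0 gives 1800 Myr overall.

Statherian, Ectasian, Tonian, Cryogenian, Triassic, Paleogene, Quaternary; total span 1800 Myr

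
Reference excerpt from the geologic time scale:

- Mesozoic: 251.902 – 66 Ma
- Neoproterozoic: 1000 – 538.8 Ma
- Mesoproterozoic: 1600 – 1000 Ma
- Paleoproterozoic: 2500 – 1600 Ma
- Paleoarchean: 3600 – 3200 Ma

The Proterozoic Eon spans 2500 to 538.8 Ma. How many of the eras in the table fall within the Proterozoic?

Eras inside 2500–538.8 Ma: Paleoproterozoic, Mesoproterozoic, Neoproterozoic — 3 in total.

3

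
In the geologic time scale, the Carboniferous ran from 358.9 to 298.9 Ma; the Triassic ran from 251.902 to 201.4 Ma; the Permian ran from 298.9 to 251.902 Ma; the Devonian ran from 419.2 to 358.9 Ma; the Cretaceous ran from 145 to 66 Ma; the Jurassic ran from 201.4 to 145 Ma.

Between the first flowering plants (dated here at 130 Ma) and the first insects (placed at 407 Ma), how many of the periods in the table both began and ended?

The older date is 407 Ma and the younger is 130 Ma.
Periods with start < 407 and end > 130 Ma: Carboniferous (358.9–298.9), Permian (298.9–251.902), Triassic (251.902–201.4), Jurassic (201.4–145).
That is 4 complete periods.

4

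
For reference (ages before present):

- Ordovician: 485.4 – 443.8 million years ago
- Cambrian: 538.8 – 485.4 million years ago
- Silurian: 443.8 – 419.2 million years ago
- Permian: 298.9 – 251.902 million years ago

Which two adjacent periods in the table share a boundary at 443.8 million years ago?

The Ordovician ends at 443.8 million years ago and the Silurian begins at 443.8 million years ago, so they share that boundary.

Ordovician and Silurian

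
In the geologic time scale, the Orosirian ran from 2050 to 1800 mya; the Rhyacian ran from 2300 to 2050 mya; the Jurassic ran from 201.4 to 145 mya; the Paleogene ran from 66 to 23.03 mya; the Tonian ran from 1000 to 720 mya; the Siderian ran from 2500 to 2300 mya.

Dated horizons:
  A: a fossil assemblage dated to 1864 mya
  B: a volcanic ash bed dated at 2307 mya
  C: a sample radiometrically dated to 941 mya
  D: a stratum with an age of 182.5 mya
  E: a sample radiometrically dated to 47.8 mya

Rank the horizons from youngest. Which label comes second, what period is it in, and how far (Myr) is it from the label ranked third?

D, in the Jurassic; 758.5 million years to C

Sorted youngest-first by Ma: E (47.8), D (182.5), C (941), A (1864), B (2307).
The second youngest is D at 182.5 Ma, which lies in 201.4–145 Ma: the Jurassic.
The third youngest is C at 941 Ma; separation = |182.5 − 941| = 758.5 Myr.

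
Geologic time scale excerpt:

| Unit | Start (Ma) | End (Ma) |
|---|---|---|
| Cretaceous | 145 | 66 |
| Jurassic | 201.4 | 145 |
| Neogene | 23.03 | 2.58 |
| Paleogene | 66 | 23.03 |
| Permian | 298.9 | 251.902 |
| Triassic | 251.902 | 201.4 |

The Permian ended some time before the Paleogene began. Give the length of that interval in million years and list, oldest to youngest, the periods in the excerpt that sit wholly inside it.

The Permian closes at 251.902 Ma and the Paleogene opens at 66 Ma, so the interval is 251.902 − 66 = 185.902 Myr.
A period fits inside if it starts at or after 251.902 Ma and ends at or before 66 Ma; oldest first that gives Triassic, Jurassic, Cretaceous.

185.902 million years; Triassic, Jurassic, Cretaceous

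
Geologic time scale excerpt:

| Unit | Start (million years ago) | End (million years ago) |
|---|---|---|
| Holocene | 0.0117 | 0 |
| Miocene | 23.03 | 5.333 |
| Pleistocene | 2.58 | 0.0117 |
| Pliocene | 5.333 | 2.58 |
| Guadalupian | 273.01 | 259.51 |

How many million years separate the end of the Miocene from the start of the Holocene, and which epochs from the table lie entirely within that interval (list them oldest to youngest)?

5.3213 million years; Pliocene, Pleistocene

The Miocene closes at 5.333 Ma and the Holocene opens at 0.0117 Ma, so the interval is 5.333 − 0.0117 = 5.3213 Myr.
An epoch fits inside if it starts at or after 5.333 Ma and ends at or before 0.0117 Ma; oldest first that gives Pliocene, Pleistocene.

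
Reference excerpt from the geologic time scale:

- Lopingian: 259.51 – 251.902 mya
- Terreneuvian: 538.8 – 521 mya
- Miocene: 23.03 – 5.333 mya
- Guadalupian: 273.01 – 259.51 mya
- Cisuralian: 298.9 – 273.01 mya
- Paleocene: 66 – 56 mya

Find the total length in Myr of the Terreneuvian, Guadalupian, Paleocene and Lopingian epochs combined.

48.908 million years

Each duration: Terreneuvian = 17.8; Guadalupian = 13.5; Paleocene = 10; Lopingian = 7.608.
Sum: 17.8 + 13.5 + 10 + 7.608 = 48.908 Myr.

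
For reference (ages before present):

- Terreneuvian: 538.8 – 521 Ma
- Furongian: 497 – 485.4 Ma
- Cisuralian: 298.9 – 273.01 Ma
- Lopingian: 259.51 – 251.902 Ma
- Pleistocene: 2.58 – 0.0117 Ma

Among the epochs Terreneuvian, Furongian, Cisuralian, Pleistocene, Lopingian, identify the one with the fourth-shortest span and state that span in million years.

Start − end for each: Terreneuvian 538.8 − 521 = 17.8; Furongian 497 − 485.4 = 11.6; Cisuralian 298.9 − 273.01 = 25.89; Pleistocene 2.58 − 0.0117 = 2.5683; Lopingian 259.51 − 251.902 = 7.608.
Ranking these from shortest: Pleistocene < Lopingian < Furongian < Terreneuvian < Cisuralian.
Position 4 in that ranking is Terreneuvian, which lasted 17.8 Myr.

Terreneuvian, 17.8 million years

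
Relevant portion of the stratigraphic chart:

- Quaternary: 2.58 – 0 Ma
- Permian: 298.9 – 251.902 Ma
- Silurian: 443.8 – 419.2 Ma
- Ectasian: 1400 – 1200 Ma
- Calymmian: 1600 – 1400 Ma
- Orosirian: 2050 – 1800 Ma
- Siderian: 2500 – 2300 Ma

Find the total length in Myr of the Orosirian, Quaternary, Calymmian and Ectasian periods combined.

Duration is start − end for each: (2050 − 1800) + (2.58 − 0) + (1600 − 1400) + (1400 − 1200).
That is 250 + 2.58 + 200 + 200, which totals 652.58 million years.

652.58 million years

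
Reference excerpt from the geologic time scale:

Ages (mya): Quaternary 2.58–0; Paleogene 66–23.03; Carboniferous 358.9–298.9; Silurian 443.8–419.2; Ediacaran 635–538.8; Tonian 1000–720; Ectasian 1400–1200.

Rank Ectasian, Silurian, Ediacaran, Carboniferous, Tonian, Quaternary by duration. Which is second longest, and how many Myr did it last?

Start − end for each: Ectasian 1400 − 1200 = 200; Silurian 443.8 − 419.2 = 24.6; Ediacaran 635 − 538.8 = 96.2; Carboniferous 358.9 − 298.9 = 60; Tonian 1000 − 720 = 280; Quaternary 2.58 − 0 = 2.58.
Ranking these from longest: Tonian > Ectasian > Ediacaran > Carboniferous > Silurian > Quaternary.
Position 2 in that ranking is Ectasian, which lasted 200 Myr.

Ectasian, 200 million years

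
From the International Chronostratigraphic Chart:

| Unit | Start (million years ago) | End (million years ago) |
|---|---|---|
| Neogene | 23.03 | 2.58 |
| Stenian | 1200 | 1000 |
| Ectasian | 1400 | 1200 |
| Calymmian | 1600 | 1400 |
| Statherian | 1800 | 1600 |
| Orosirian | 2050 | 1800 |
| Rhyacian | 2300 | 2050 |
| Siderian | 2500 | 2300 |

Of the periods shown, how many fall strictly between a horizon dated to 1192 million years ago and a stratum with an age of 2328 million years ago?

2328 Ma sits inside the Siderian (2500–2300) and 1192 Ma inside the Stenian (1200–1000); neither of those is wholly between the two dates.
The listed periods lying completely between them are Rhyacian, Orosirian, Statherian, Calymmian, Ectasian — 5 in all.

5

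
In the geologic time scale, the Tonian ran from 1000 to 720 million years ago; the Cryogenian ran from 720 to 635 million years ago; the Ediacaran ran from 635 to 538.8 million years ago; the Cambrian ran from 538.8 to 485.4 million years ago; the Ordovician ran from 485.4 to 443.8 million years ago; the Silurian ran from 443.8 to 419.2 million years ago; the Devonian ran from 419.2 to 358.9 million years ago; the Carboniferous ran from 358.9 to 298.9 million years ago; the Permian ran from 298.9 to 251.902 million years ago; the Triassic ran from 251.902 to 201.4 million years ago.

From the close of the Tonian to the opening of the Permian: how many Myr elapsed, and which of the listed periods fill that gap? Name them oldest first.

The Tonian closes at 720 Ma and the Permian opens at 298.9 Ma, so the interval is 720 − 298.9 = 421.1 Myr.
A period fits inside if it starts at or after 720 Ma and ends at or before 298.9 Ma; oldest first that gives Cryogenian, Ediacaran, Cambrian, Ordovician, Silurian, Devonian, Carboniferous.

421.1 million years; Cryogenian, Ediacaran, Cambrian, Ordovician, Silurian, Devonian, Carboniferous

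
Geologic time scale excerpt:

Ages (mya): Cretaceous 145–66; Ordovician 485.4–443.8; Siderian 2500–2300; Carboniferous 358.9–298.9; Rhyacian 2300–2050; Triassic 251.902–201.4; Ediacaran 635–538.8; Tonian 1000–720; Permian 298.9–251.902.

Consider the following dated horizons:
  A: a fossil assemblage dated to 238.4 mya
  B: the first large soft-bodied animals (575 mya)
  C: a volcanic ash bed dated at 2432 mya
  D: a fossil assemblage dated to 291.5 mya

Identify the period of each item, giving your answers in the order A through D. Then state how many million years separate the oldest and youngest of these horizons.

A — Triassic; B — Ediacaran; C — Siderian; D — Permian; span 2193.6 million years

Match each age against the start–end ranges in the excerpt: A = 238.4 Ma → Triassic (251.902–201.4); B = 575 Ma → Ediacaran (635–538.8); C = 2432 Ma → Siderian (2500–2300); D = 291.5 Ma → Permian (298.9–251.902).
The largest age is 2432 Ma and the smallest is 238.4 Ma; their difference is 2193.6 Myr.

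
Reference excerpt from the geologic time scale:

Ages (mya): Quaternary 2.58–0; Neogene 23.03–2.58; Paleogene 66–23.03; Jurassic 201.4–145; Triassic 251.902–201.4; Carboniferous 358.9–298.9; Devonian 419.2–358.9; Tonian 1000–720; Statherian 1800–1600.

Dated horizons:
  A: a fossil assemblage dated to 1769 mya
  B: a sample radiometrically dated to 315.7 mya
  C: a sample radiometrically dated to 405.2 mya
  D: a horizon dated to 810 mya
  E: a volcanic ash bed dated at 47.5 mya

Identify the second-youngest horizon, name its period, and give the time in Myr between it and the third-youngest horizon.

Smaller Ma means younger, so youngest first: E 47.5 < B 315.7 < C 405.2 < D 810 < A 1769.
Counting 2 along gives B (315.7 Ma); the excerpt puts that inside the Carboniferous, 358.9–298.9 Ma.
Next in line is C (405.2 Ma), and 405.2 − 315.7 = 89.5 Myr.

B, in the Carboniferous; 89.5 million years to C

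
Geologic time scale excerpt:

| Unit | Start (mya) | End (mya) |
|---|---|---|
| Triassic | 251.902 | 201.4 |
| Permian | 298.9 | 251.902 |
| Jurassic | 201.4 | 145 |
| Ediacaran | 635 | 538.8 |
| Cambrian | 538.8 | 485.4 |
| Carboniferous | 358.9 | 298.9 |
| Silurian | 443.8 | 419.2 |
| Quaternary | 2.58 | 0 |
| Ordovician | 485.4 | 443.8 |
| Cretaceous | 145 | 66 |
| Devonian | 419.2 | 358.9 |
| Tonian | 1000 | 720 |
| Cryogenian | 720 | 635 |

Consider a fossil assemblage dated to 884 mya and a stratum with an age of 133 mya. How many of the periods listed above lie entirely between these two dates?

884 Ma sits inside the Tonian (1000–720) and 133 Ma inside the Cretaceous (145–66); neither of those is wholly between the two dates.
The listed periods lying completely between them are Cryogenian, Ediacaran, Cambrian, Ordovician, Silurian, Devonian, Carboniferous, Permian, Triassic, Jurassic — 10 in all.

10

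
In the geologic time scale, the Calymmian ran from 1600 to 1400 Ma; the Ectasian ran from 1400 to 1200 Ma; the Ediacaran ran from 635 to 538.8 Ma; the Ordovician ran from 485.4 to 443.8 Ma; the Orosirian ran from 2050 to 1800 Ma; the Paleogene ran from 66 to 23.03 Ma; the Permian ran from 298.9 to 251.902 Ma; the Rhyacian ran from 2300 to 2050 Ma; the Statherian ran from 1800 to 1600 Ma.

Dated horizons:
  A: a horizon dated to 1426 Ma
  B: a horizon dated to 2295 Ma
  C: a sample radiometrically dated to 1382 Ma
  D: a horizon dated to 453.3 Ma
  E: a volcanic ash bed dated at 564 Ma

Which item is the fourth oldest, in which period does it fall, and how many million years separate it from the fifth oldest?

Larger Ma means older, so oldest first: B 2295 > A 1426 > C 1382 > E 564 > D 453.3.
Counting 4 along gives E (564 Ma); the excerpt puts that inside the Ediacaran, 635–538.8 Ma.
Next in line is D (453.3 Ma), and 564 − 453.3 = 110.7 Myr.

E, in the Ediacaran; 110.7 million years to D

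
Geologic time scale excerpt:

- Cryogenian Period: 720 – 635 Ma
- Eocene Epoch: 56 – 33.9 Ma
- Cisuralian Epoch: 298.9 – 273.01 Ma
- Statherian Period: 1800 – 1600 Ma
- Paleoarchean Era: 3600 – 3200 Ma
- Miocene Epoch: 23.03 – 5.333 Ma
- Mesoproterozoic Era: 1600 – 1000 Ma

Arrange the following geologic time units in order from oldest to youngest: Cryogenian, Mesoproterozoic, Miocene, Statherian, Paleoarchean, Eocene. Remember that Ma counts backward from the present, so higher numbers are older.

Read off each span (Ma): Cryogenian 720–635; Mesoproterozoic 1600–1000; Miocene 23.03–5.333; Statherian 1800–1600; Paleoarchean 3600–3200; Eocene 56–33.9.
Larger Ma is older, so oldest→youngest is Paleoarchean, Statherian, Mesoproterozoic, Cryogenian, Eocene, Miocene.

Paleoarchean, then Statherian, then Mesoproterozoic, then Cryogenian, then Eocene, then Miocene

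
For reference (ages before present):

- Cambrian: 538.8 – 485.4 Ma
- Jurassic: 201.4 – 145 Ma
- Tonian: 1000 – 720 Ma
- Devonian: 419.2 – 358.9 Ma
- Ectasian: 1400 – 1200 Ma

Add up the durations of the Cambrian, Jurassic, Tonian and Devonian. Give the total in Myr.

Each duration: Cambrian = 53.4; Jurassic = 56.4; Tonian = 280; Devonian = 60.3.
Sum: 53.4 + 56.4 + 280 + 60.3 = 450.1 Myr.

450.1 million years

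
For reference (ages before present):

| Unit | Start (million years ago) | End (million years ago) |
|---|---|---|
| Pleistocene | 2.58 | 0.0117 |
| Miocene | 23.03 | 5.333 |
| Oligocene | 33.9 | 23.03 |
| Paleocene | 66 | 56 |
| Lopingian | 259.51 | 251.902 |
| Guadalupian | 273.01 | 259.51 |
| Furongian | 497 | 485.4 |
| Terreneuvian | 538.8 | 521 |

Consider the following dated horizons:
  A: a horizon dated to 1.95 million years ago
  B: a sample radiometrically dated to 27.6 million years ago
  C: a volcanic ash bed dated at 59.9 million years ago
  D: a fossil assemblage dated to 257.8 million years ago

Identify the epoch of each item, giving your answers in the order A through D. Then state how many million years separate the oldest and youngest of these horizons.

A: 1.95 Ma lies in 2.58–0.0117 Ma, so Pleistocene.
B: 27.6 Ma lies in 33.9–23.03 Ma, so Oligocene.
C: 59.9 Ma lies in 66–56 Ma, so Paleocene.
D: 257.8 Ma lies in 259.51–251.902 Ma, so Lopingian.
Oldest = 257.8 Ma, youngest = 1.95 Ma → span 255.85 Myr.

A — Pleistocene; B — Oligocene; C — Paleocene; D — Lopingian; span 255.85 million years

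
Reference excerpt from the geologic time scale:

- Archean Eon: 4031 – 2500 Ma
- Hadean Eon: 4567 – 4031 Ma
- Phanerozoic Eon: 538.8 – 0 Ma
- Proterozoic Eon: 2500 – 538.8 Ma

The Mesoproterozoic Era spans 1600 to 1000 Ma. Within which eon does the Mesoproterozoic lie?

Proterozoic

The Mesoproterozoic (1600–1000 Ma) lies entirely within 2500–538.8 Ma, the Proterozoic Eon.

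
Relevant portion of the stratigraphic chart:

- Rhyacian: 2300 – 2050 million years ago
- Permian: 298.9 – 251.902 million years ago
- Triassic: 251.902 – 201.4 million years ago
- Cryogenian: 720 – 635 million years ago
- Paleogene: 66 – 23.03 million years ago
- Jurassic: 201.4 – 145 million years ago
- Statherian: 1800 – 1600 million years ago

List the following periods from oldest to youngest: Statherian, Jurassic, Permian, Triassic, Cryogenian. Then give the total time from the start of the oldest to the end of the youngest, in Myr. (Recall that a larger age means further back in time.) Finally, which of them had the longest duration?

Statherian → Cryogenian → Permian → Triassic → Jurassic; total span 1655 Myr; longest is Statherian

Start ages (Ma): Statherian 1800, Cryogenian 720, Permian 298.9, Triassic 251.902, Jurassic 201.4.
Ordered oldest to youngest: Statherian, Cryogenian, Permian, Triassic, Jurassic.
Span = 1800 − 145 = 1655 Myr.
Durations: Permian 46.998, Statherian 200, Jurassic 56.4, Cryogenian 85, Triassic 50.502 → longest is Statherian (200 Myr).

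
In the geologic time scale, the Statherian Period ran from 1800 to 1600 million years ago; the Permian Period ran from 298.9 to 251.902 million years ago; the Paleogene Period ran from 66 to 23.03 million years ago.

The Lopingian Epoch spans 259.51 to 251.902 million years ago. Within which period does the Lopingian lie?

Permian

The Lopingian (259.51–251.902 Ma) lies entirely within 298.9–251.902 Ma, the Permian Period.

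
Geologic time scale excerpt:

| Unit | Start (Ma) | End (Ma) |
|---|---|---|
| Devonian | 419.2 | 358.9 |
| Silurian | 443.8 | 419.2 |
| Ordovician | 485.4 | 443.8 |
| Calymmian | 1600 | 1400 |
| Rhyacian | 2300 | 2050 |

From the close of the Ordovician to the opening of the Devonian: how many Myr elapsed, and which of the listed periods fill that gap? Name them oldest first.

24.6 million years; Silurian

The Ordovician closes at 443.8 Ma and the Devonian opens at 419.2 Ma, so the interval is 443.8 − 419.2 = 24.6 Myr.
A period fits inside if it starts at or after 443.8 Ma and ends at or before 419.2 Ma; oldest first that gives Silurian.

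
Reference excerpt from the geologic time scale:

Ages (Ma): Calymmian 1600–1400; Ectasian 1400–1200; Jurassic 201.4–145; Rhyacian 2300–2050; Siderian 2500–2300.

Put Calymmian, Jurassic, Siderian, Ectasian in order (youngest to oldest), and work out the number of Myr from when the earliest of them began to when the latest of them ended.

From the excerpt: Calymmian 1600–1400; Jurassic 201.4–145; Siderian 2500–2300; Ectasian 1400–1200 (Ma).
Larger Ma is earlier, so the oldest is Siderian and the youngest is Jurassic; youngest to oldest: Jurassic, Ectasian, Calymmian, Siderian.
Oldest start 2500 minus youngest end 145 gives 2355 Myr overall.

Jurassic, Ectasian, Calymmian, Siderian; total span 2355 Myr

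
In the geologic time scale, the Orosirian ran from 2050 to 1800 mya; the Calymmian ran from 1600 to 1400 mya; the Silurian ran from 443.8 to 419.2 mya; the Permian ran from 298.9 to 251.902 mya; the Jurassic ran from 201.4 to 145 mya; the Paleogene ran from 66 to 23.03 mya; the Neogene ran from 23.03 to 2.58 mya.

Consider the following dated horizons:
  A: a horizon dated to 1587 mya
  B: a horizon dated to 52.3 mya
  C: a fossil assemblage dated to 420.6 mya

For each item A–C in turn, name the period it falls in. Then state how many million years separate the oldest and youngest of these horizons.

A — Calymmian; B — Paleogene; C — Silurian; span 1534.7 million years

A: 1587 Ma lies in 1600–1400 Ma, so Calymmian.
B: 52.3 Ma lies in 66–23.03 Ma, so Paleogene.
C: 420.6 Ma lies in 443.8–419.2 Ma, so Silurian.
Oldest = 1587 Ma, youngest = 52.3 Ma → span 1534.7 Myr.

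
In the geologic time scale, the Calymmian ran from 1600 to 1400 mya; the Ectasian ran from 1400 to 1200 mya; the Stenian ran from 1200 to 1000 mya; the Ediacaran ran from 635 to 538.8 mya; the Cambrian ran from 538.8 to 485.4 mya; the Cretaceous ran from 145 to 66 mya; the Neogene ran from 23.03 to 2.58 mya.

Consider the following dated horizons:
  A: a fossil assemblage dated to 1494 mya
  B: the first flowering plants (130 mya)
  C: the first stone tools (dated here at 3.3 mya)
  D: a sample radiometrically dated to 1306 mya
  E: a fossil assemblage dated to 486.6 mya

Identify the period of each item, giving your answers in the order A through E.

A — Calymmian; B — Cretaceous; C — Neogene; D — Ectasian; E — Cambrian

A: 1494 Ma lies in 1600–1400 Ma, so Calymmian.
B: 130 Ma lies in 145–66 Ma, so Cretaceous.
C: 3.3 Ma lies in 23.03–2.58 Ma, so Neogene.
D: 1306 Ma lies in 1400–1200 Ma, so Ectasian.
E: 486.6 Ma lies in 538.8–485.4 Ma, so Cambrian.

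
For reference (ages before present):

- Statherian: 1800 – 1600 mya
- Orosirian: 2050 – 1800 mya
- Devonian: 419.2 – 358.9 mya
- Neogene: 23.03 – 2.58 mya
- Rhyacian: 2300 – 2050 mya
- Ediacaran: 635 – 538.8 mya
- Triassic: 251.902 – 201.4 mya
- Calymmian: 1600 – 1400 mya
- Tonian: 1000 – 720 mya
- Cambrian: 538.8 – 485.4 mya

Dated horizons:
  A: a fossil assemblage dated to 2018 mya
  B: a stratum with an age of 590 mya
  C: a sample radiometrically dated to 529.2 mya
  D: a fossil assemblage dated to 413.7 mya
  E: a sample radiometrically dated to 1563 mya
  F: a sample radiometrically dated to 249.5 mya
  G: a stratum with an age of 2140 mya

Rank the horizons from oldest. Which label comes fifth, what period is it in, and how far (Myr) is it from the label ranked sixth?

Sorted oldest-first by Ma: G (2140), A (2018), E (1563), B (590), C (529.2), D (413.7), F (249.5).
The fifth oldest is C at 529.2 Ma, which lies in 538.8–485.4 Ma: the Cambrian.
The sixth oldest is D at 413.7 Ma; separation = |529.2 − 413.7| = 115.5 Myr.

C, in the Cambrian; 115.5 million years to D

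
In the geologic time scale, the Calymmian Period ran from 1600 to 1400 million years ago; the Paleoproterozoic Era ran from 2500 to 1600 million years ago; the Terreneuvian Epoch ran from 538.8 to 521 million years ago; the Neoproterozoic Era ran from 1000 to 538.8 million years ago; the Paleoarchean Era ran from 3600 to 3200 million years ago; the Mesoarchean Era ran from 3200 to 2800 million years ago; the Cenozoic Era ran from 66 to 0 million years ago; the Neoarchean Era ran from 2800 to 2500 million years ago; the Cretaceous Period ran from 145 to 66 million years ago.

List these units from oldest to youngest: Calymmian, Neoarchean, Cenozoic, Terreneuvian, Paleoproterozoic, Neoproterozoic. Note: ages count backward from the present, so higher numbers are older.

Neoarchean, Paleoproterozoic, Calymmian, Neoproterozoic, Terreneuvian, Cenozoic

Sorting by start age (descending Ma, since larger Ma = older): Neoarchean began 2800, Paleoproterozoic began 2500, Calymmian began 1600, Neoproterozoic began 1000, Terreneuvian began 538.8, Cenozoic began 66.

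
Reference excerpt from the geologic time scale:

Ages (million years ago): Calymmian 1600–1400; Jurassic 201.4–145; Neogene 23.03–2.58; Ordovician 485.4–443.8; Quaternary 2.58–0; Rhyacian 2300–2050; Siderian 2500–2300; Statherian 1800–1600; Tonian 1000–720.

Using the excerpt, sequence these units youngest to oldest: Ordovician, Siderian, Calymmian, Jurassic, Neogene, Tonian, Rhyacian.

Neogene, then Jurassic, then Ordovician, then Tonian, then Calymmian, then Rhyacian, then Siderian

Read off each span (Ma): Ordovician 485.4–443.8; Siderian 2500–2300; Calymmian 1600–1400; Jurassic 201.4–145; Neogene 23.03–2.58; Tonian 1000–720; Rhyacian 2300–2050.
Larger Ma is older, so oldest→youngest is Siderian, Rhyacian, Calymmian, Tonian, Ordovician, Jurassic, Neogene; reverse it for youngest→oldest.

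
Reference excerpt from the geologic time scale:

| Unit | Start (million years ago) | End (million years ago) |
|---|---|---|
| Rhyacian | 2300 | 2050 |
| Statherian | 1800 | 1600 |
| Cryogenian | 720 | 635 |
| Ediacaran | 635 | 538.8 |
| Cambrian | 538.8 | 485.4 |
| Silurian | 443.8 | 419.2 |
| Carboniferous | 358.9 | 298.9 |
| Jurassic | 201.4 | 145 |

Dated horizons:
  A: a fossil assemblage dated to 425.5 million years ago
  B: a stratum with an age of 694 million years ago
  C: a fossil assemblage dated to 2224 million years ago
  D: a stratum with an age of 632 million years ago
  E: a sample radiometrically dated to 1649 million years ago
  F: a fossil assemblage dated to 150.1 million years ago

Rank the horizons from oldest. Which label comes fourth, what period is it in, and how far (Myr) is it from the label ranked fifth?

Larger Ma means older, so oldest first: C 2224 > E 1649 > B 694 > D 632 > A 425.5 > F 150.1.
Counting 4 along gives D (632 Ma); the excerpt puts that inside the Ediacaran, 635–538.8 Ma.
Next in line is A (425.5 Ma), and 632 − 425.5 = 206.5 Myr.

D, in the Ediacaran; 206.5 million years to A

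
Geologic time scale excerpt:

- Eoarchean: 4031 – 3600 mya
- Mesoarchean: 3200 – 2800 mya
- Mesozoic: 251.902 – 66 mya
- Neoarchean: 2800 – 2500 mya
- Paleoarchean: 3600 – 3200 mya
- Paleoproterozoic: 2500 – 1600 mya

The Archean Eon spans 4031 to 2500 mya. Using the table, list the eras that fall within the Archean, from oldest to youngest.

Eoarchean, Paleoarchean, Mesoarchean, Neoarchean

Eras with both bounds inside 4031–2500 Ma: Eoarchean (4031–3600), Paleoarchean (3600–3200), Mesoarchean (3200–2800), Neoarchean (2800–2500).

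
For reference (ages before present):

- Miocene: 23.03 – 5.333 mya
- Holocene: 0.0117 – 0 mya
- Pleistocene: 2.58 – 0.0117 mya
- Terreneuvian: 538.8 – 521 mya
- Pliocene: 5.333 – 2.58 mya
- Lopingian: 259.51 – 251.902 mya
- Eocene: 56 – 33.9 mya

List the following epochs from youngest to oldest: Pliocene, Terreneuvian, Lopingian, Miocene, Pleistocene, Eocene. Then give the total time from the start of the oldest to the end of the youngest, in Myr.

Pleistocene → Pliocene → Miocene → Eocene → Lopingian → Terreneuvian; total span 538.7883 Myr

Start ages (Ma): Terreneuvian 538.8, Lopingian 259.51, Eocene 56, Miocene 23.03, Pliocene 5.333, Pleistocene 2.58.
Ordered youngest to oldest: Pleistocene, Pliocene, Miocene, Eocene, Lopingian, Terreneuvian.
Span = 538.8 − 0.0117 = 538.7883 Myr.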